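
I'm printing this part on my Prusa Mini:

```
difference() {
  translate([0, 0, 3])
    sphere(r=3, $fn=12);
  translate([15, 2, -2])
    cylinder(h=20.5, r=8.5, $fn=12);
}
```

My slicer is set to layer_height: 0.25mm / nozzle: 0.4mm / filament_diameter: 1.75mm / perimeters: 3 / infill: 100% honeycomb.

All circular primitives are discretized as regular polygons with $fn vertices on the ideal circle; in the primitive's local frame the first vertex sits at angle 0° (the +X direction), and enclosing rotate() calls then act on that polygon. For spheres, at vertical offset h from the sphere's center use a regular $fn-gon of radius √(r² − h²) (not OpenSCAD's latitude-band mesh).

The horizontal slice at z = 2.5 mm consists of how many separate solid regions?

1

At z = 2.5 mm: the r=3 sphere slices to a regular 12-gon of circumradius 2.958 (√(r²−h²) with h=0.5 from center); the cylinder at (15, 2): section is a regular 12-gon, circumradius r=8.5; Taking the first minus the rest: starting from the r=3 sphere, the r=8.5 cylinder at (15, 2) misses the remaining region (no effect) — 1 connected region. The result has 1 disconnected region.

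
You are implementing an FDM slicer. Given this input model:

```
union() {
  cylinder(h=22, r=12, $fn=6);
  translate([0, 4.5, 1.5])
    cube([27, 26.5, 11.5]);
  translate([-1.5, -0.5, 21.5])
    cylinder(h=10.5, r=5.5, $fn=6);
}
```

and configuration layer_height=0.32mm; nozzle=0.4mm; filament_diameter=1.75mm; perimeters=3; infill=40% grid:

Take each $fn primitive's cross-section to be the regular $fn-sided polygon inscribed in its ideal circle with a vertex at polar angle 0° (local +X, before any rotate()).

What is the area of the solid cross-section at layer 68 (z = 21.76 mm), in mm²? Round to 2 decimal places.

374.12 mm²

At z = 21.76 mm: the r=12 cylinder contributes a regular 6-gon of circumradius 12 (area = (6/2)·12.000²·sin(360°/6) = 374.12 mm²); the cube at (0, 4.5) does not reach this height (z outside [1.5, 13]); the r=5.5 cylinder at (-1.5, -0.5) gives a regular 6-gon of circumradius 5.5 (constant along its height) (area = (6/2)·5.500²·sin(360°/6) = 78.59 mm²); Combining (union): the r=5.5 cylinder at (-1.5, -0.5) lies entirely inside the r=12 cylinder, so the union is just the r=12 cylinder — area = 374.12 mm². Overall, the cross-section is a single solid region. Net area = 374.12 mm².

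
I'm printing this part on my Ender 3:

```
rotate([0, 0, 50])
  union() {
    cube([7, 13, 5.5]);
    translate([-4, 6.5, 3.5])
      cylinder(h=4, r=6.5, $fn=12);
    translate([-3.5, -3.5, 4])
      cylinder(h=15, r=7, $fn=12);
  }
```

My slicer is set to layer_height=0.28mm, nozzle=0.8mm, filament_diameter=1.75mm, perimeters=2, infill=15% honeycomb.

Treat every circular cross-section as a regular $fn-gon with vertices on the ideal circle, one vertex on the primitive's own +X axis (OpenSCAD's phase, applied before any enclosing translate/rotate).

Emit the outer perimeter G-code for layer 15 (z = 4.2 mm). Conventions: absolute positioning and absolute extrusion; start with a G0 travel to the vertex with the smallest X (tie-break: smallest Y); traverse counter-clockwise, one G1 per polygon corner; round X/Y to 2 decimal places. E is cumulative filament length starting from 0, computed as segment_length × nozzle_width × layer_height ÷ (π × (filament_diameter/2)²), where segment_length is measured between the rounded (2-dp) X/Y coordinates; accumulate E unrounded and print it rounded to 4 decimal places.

At z = 4.2 mm: the cube is present — its section is the full 7×13 rectangle; the r=6.5 cylinder at (-4, 6.5) gives a regular 12-gon of circumradius 6.5 (constant along its height); the r=7 cylinder at (-3.5, -3.5) gives a regular 12-gon of circumradius 7 (constant along its height); Combining (union): the regions partially overlap (shared area 37.94 mm²), so overlapping operands fuse into one piece — 1 connected region; (rotated 50° about Z; rotation is an isometry so areas/perimeters/island counts are preserved). The outline is a single polygon with 20 vertices. Extrusion per mm of travel: 0.8 × 0.28 / (π × 0.875²) = 0.093128. Accumulating E over each segment gives final E = 7.2204.

G0 X-13.95 Y2.24 Z4.20
G1 X-13.66 Y-1.11 E0.3131
G1 X-11.73 Y-3.87 E0.6268
G1 X-8.68 Y-5.29 E0.9401
G1 X-6.34 Y-5.08 E1.1589
G1 X-6.15 Y-7.33 E1.3692
G1 X-4.07 Y-10.29 E1.7061
G1 X-0.78 Y-11.82 E2.0440
G1 X2.83 Y-11.51 E2.3814
G1 X5.79 Y-9.43 E2.7183
G1 X7.33 Y-6.15 E3.0558
G1 X7.01 Y-2.54 E3.3933
G1 X4.93 Y0.43 E3.7310
G1 X1.65 Y1.96 E4.0681
G1 X4.50 Y5.36 E4.4812
G1 X-5.46 Y13.72 E5.6922
G1 X-9.96 Y8.36 E6.3440
G1 X-8.72 Y7.31 E6.4953
G1 X-9.77 Y7.22 E6.5934
G1 X-12.53 Y5.29 E6.9071
G1 X-13.95 Y2.24 E7.2204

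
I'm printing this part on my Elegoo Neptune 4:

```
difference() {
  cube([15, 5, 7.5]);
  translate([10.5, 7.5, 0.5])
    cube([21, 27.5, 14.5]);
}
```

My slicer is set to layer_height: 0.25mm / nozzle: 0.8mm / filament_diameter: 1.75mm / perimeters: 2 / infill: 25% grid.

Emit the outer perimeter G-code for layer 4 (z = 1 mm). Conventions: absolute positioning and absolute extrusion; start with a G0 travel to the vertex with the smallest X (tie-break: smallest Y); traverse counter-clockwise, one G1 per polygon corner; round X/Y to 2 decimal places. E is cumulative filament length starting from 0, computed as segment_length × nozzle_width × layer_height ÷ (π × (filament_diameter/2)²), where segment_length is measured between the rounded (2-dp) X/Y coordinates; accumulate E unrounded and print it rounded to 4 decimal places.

G0 X0.00 Y0.00 Z1.00
G1 X15.00 Y0.00 E1.2473
G1 X15.00 Y5.00 E1.6630
G1 X0.00 Y5.00 E2.9103
G1 X0.00 Y0.00 E3.3260

At z = 1 mm: the cube (footprint 15×5) is included at this height; the cube at (10.5, 7.5) (footprint 21×27.5) is included at this height; Subtracting the remaining from the first: starting from the 15×5 cube, the 21×27.5 cube at (10.5, 7.5) misses the remaining region (no effect) — 1 connected region. The outline is a single polygon with 4 vertices. Extrusion per mm of travel: 0.8 × 0.25 / (π × 0.875²) = 0.083150. Accumulating E over each segment gives final E = 3.3260.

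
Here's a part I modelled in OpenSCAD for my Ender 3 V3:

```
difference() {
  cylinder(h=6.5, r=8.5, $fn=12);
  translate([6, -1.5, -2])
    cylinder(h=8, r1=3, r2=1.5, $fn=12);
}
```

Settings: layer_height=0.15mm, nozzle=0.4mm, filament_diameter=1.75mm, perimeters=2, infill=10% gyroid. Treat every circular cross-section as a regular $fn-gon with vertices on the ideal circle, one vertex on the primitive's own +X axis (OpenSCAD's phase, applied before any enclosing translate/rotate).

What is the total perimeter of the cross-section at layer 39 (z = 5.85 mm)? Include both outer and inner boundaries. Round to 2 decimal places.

At z = 5.85 mm: the r=8.5 cylinder gives a regular 12-gon of circumradius 8.5 (constant along its height) (perimeter = 2·12·8.500·sin(180°/12) = 52.80 mm); the cone at (6, -1.5) contributes a regular 12-gon of circumradius 1.528 (interpolated between r1=3 and r2=1.5 at t=0.981) (perimeter = 2·12·1.528·sin(180°/12) = 9.49 mm); Subtracting the remaining from the first: starting from the r=8.5 cylinder, the cone at (6, -1.5) lies wholly inside it (removes its full 7.01 mm² and its 9.49 mm outline becomes a hole wall) — boundary (outer + 1 inner loop) = 62.29 mm. Overall, the cross-section is one region with 1 hole. Total boundary length (outer + inner) = 62.29 mm.

62.29 mm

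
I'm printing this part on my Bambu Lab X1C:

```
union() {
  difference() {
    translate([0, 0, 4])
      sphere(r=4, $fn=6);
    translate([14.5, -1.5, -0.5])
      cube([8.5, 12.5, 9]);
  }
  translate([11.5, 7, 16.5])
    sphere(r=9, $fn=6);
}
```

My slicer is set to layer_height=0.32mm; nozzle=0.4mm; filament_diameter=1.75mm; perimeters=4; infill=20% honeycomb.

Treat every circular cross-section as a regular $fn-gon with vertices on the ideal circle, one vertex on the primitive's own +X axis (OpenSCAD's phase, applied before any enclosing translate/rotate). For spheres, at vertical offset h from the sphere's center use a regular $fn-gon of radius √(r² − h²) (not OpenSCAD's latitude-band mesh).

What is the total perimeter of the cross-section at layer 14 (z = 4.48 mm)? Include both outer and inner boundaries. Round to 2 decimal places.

At z = 4.48 mm: the sphere: section is a regular 6-gon, circumradius = √(r²−h²) = √(4²−0.48²) = 3.971 (perimeter = 2·6·3.971·sin(180°/6) = 23.83 mm); the cube at (14.5, -1.5) (footprint 8.5×12.5) is included at this height (perimeter 42.00 mm); Taking the first minus the rest: starting from the r=4 sphere, the 8.5×12.5 cube at (14.5, -1.5) misses the remaining region (no effect) — boundary = 23.83 mm; the sphere at (11.5, 7) is absent (|z−center|=12.020 > r=9); Merging all regions: only the result so far is present, so the union is just that shape — boundary = 23.83 mm. Overall, the cross-section is a single solid region. Total boundary length (outer) = 23.83 mm.

23.83 mm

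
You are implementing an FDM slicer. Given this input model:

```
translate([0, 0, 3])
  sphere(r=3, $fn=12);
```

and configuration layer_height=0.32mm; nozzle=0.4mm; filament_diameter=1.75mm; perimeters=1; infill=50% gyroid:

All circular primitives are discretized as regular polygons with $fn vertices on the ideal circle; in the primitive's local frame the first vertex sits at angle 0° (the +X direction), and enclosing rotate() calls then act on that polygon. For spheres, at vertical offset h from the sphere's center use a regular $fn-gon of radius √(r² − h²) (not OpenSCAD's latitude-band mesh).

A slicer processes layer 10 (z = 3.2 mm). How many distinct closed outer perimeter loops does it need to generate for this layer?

At z = 3.2 mm: the r=3 sphere contributes a regular 12-gon of circumradius √(3²−0.2²) = 2.993. The result has 1 disconnected region.

1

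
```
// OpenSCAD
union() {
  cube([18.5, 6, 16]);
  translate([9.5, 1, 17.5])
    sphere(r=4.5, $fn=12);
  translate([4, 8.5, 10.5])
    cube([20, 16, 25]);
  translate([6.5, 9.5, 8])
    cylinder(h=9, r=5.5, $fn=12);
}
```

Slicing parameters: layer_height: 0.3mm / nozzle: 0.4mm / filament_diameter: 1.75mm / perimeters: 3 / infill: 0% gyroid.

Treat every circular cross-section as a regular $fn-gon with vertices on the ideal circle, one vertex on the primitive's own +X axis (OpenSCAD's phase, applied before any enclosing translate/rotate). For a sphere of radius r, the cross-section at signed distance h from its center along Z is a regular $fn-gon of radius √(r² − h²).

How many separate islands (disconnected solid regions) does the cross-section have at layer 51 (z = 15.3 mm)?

1

At z = 15.3 mm: the cube is present — its section is the full 18.5×6 rectangle; the sphere at (9.5, 1): section is a regular 12-gon, circumradius = √(r²−h²) = √(4.5²−2.2²) = 3.926; the 20×16 cube at (4, 8.5) contributes its full rectangle; the cylinder at (6.5, 9.5): section is a regular 12-gon, circumradius r=5.5; Combining (union): the regions partially overlap (shared area 84.73 mm²), so overlapping operands fuse into one piece — 1 connected region. Overall, the cross-section is a single solid region. Island count = 1.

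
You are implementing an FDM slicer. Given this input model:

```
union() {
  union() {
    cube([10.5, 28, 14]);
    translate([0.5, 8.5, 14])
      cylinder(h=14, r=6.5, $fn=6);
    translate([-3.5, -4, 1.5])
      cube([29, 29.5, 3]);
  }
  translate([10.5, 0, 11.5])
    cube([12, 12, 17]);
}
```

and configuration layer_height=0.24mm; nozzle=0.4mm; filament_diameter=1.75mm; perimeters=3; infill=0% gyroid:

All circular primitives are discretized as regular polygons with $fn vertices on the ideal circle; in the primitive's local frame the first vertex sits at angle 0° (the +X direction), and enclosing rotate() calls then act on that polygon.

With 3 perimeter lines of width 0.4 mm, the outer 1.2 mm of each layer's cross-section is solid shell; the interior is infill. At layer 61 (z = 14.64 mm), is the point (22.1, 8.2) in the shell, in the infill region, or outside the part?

shell

At z = 14.64 mm: the cube does not reach this height (z outside [0, 14]); the cylinder at (0.5, 8.5): section is a regular 6-gon, circumradius r=6.5; the cube at (-3.5, -4) does not reach this height (z outside [1.5, 4.5]); Merging all regions: only the r=6.5 cylinder at (0.5, 8.5) is present, so the union is just that shape — 1 connected region; the 12×12 cube at (10.5, 0) contributes its full rectangle; Combining (union): the 2 present regions are separate (no shared area or edge), so areas and boundary lengths simply add and each stays a separate island — 2 connected regions. Overall, the cross-section has 2 separate islands. The nearest boundary edge runs (22.50, 12.00)→(22.50, 0.00); distance from the point to it = 0.40 mm. (Shell/infill is judged within the island containing the point — the largest one.) The point is inside the cross-section, 0.40 mm from the nearest boundary — within the 1.2 mm shell band (3 × 0.4).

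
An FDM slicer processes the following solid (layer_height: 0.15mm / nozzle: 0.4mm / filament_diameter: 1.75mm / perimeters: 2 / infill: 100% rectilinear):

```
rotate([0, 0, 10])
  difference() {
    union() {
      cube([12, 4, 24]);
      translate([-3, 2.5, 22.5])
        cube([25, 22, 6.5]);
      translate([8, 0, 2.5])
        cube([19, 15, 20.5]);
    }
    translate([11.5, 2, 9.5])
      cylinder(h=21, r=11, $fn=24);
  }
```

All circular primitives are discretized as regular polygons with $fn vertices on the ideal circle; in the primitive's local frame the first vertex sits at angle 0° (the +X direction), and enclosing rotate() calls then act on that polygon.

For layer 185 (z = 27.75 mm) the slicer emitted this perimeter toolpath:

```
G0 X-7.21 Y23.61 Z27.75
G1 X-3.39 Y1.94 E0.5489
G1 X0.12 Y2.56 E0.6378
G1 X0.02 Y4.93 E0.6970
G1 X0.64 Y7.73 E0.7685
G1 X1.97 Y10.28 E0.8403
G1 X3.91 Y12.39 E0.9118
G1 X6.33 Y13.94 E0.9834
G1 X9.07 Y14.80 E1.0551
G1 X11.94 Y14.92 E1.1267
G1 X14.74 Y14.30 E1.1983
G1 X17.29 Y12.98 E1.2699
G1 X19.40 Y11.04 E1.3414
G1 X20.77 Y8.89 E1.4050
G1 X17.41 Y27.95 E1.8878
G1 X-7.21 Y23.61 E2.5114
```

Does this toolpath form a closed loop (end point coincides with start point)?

yes

Start point (G0): (-7.21, 23.61). End point (last G1): the path returns to the start — closed.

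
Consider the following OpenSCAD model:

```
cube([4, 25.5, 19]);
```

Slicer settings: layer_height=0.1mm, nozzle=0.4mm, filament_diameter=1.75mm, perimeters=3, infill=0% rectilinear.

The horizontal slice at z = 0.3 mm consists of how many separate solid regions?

At z = 0.3 mm: the cube (footprint 4×25.5) is included at this height. The result has 1 disconnected region.

1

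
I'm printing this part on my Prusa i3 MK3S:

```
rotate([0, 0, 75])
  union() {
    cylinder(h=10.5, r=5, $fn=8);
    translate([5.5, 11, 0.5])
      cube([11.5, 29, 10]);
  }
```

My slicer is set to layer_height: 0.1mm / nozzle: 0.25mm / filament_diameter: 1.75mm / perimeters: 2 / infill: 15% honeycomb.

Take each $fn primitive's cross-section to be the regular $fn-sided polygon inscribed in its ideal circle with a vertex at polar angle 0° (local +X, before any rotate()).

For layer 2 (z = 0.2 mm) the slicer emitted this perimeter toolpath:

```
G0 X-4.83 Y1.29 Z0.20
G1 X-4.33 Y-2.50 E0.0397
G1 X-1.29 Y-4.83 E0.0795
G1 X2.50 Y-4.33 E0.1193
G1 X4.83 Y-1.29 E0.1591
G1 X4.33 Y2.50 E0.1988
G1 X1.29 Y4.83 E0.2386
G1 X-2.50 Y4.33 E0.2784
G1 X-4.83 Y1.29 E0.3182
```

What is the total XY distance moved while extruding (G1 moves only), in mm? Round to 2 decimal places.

Sum the Euclidean lengths of each G1 segment: total = 30.61 mm.

30.61 mm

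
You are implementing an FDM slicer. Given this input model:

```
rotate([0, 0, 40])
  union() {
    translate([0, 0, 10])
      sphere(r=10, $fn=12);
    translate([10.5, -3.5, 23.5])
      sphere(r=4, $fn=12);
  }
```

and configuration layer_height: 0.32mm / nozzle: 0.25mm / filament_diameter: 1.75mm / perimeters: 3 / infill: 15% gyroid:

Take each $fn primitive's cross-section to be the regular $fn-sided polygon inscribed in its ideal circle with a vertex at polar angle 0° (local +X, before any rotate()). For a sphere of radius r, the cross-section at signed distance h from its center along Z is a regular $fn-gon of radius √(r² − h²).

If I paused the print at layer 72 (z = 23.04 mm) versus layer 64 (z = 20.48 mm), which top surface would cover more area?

layer 72 (z = 23.04 mm)

Layer 72 (z = 23.04): the sphere does not reach this height (|z−center|=13.040 > r=10); the sphere at (10.5, -3.5): section is a regular 12-gon, circumradius = √(r²−h²) = √(4²−0.46²) = 3.973 (area = (12/2)·3.973²·sin(360°/12) = 47.37 mm²); Combining (union): only the r=4 sphere at (10.5, -3.5) is present, so the union is just that shape — area = 47.37 mm²; (whole slice rotated 40° about Z — lengths, areas and connectivity unchanged). So its area = 47.37 mm². Layer 64 (z = 20.48): the sphere does not reach this height (|z−center|=10.480 > r=10); the r=4 sphere at (10.5, -3.5) contributes a regular 12-gon of circumradius √(4²−3.02²) = 2.623 (area = (12/2)·2.623²·sin(360°/12) = 20.64 mm²); Merging all regions: only the r=4 sphere at (10.5, -3.5) is present, so the union is just that shape — area = 20.64 mm²; (rotated 40° about Z; rotation is an isometry so areas/perimeters/island counts are preserved). So its area = 20.64 mm². Layer 72 is larger (47.37 vs 20.64 mm²).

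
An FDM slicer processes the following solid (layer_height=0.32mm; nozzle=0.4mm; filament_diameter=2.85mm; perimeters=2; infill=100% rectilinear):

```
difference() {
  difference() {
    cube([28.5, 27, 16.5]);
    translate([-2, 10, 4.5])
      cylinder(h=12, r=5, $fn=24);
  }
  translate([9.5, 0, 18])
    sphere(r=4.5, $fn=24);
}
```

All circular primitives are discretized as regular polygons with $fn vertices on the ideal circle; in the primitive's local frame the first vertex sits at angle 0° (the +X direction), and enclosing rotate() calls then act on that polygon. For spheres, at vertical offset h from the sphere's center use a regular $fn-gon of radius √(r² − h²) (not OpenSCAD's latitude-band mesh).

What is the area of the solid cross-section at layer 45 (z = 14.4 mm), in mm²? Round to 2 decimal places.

738.69 mm²

At z = 14.4 mm: the cube is present — its section is the full 28.5×27 rectangle (area 769.50 mm²); the cylinder at (-2, 10): section is a regular 24-gon, circumradius r=5 (area = (24/2)·5.000²·sin(360°/24) = 77.65 mm²); Subtracting the remaining from the first: starting from the 28.5×27 cube (769.50 mm²), the r=5 cylinder at (-2, 10) partially overlaps it — only the 19.49 mm² overlap (of its 77.65 mm²) is removed, clipping the outline — area = 750.01 mm²; the r=4.5 sphere at (9.5, 0) contributes a regular 24-gon of circumradius √(4.5²−3.6²) = 2.700 (area = (24/2)·2.700²·sin(360°/24) = 22.64 mm²); Subtracting the remaining from the first: starting from that combined region (750.01 mm²), the r=4.5 sphere at (9.5, 0) partially overlaps it — only the 11.32 mm² overlap (of its 22.64 mm²) is removed, clipping the outline — area = 738.69 mm². Overall, the cross-section is a single solid region. Net area = 738.69 mm².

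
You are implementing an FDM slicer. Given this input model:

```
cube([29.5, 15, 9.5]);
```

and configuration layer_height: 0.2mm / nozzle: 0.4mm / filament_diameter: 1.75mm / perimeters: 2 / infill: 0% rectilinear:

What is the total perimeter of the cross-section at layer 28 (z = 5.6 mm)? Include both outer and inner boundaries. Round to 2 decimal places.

89.00 mm

At z = 5.6 mm: the cube is present — its section is the full 29.5×15 rectangle (perimeter 89.00 mm). Overall, the cross-section is a single solid region. Total boundary length (outer) = 89.00 mm.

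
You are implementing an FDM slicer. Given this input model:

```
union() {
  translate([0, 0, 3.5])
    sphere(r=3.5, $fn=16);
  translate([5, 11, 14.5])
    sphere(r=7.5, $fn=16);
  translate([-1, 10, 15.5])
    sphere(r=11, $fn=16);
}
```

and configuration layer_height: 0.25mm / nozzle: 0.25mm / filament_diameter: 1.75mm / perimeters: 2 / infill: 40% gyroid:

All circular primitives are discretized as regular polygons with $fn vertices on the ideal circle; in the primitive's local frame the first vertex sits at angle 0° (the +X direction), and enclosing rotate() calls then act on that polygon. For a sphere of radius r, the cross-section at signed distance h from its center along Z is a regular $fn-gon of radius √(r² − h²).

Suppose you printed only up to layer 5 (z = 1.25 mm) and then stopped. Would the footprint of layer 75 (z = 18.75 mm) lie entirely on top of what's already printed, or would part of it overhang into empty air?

Compare the two slices. At z = 1.25: the r=3.5 sphere slices to a regular 16-gon of circumradius 2.681 (√(r²−h²) with h=2.25 from center) (area = (16/2)·2.681²·sin(360°/16) = 22.00 mm²); the sphere at (5, 11) is not intersected at this z (|z−center|=13.250 > r=7.5); the sphere at (-1, 10) is absent (|z−center|=14.250 > r=11); Combining (union): only the r=3.5 sphere is present, so the union is just that shape — area = 22.00 mm². At z = 18.75: the sphere is not intersected at this z (|z−center|=15.250 > r=3.5); the r=7.5 sphere at (5, 11) contributes a regular 16-gon of circumradius √(7.5²−4.25²) = 6.180 (area = (16/2)·6.180²·sin(360°/16) = 116.91 mm²); the sphere at (-1, 10): section is a regular 16-gon, circumradius = √(r²−h²) = √(11²−3.25²) = 10.509 (area = (16/2)·10.509²·sin(360°/16) = 338.10 mm²); Combining (union): the regions partially overlap — summed areas 455.01 mm² minus the doubly-counted overlap 102.09 mm² gives 352.92 mm² — area = 352.92 mm². Checking containment: at z = 18.75 the cross-section extends beyond the z = 1.25 cross-section by about 340.82 mm².

part overhangs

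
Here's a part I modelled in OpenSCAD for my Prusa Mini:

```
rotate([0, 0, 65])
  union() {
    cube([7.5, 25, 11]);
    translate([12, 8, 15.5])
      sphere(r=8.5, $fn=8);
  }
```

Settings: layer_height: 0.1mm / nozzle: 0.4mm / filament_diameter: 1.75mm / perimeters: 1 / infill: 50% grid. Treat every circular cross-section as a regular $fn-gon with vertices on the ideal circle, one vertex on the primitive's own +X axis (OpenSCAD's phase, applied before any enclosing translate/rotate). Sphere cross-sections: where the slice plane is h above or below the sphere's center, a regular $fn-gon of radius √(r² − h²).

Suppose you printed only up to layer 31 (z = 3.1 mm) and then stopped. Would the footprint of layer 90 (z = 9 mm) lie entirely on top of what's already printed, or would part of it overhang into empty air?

Compare the two slices. At z = 3.1: the cube (footprint 7.5×25) is included at this height (area 187.50 mm²); the sphere at (12, 8) does not reach this height (|z−center|=12.400 > r=8.5); Taking the union: only the 7.5×25 cube is present, so the union is just that shape — area = 187.50 mm²; (whole slice rotated 65° about Z — lengths, areas and connectivity unchanged). At z = 9: the 7.5×25 cube contributes its full rectangle (area 187.50 mm²); the sphere at (12, 8): section is a regular 8-gon, circumradius = √(r²−h²) = √(8.5²−6.5²) = 5.477 (area = (8/2)·5.477²·sin(360°/8) = 84.85 mm²); Taking the union: the regions partially overlap — summed areas 272.35 mm² minus the doubly-counted overlap 2.31 mm² gives 270.05 mm² — area = 270.05 mm²; (rotated 65° about Z; rotation is an isometry so areas/perimeters/island counts are preserved). Checking containment: at z = 9 the cross-section extends beyond the z = 3.1 cross-section by about 82.55 mm².

part overhangs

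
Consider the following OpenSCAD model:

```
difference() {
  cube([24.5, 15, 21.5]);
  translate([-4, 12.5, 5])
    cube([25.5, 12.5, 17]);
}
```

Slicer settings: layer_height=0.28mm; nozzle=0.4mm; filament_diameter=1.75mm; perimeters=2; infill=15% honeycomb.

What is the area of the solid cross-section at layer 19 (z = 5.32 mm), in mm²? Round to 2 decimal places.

At z = 5.32 mm: the cube (footprint 24.5×15) is included at this height (area 367.50 mm²); the cube at (-4, 12.5) is present — its section is the full 25.5×12.5 rectangle (area 318.75 mm²); After the difference (first − rest): starting from the 24.5×15 cube (367.50 mm²), the 25.5×12.5 cube at (-4, 12.5) partially overlaps it — only the 53.75 mm² overlap (of its 318.75 mm²) is removed, clipping the outline — area = 313.75 mm². Overall, the cross-section is a single solid region. Net area = 313.75 mm².

313.75 mm²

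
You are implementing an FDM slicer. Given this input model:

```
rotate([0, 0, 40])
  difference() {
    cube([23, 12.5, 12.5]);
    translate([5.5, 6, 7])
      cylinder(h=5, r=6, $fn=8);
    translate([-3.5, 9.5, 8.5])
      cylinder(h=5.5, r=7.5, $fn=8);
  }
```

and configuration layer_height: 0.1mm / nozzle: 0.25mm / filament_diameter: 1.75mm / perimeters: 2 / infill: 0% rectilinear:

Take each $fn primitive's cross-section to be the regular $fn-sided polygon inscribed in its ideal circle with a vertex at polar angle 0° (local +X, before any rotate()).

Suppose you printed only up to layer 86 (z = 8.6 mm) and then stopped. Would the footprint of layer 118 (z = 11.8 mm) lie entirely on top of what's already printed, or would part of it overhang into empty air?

entirely on top

Compare the two slices. At z = 8.6: the cube is present — its section is the full 23×12.5 rectangle (area 287.50 mm²); the r=6 cylinder at (5.5, 6) contributes a regular 8-gon of circumradius 6 (area = (8/2)·6.000²·sin(360°/8) = 101.82 mm²); the cylinder at (-3.5, 9.5): section is a regular 8-gon, circumradius r=7.5 (area = (8/2)·7.500²·sin(360°/8) = 159.10 mm²); Taking the first minus the rest: starting from the 23×12.5 cube (287.50 mm²), the r=6 cylinder at (5.5, 6) partially overlaps it — only the 101.22 mm² overlap (of its 101.82 mm²) is removed, clipping the outline; the r=7.5 cylinder at (-3.5, 9.5) partially overlaps it — only the 8.46 mm² overlap (of its 159.10 mm²) is removed, clipping the outline — area = 177.82 mm²; (rotated 40° about Z; rotation is an isometry so areas/perimeters/island counts are preserved). At z = 11.8: the 23×12.5 cube contributes its full rectangle (area 287.50 mm²); the r=6 cylinder at (5.5, 6) gives a regular 8-gon of circumradius 6 (constant along its height) (area = (8/2)·6.000²·sin(360°/8) = 101.82 mm²); the r=7.5 cylinder at (-3.5, 9.5) gives a regular 8-gon of circumradius 7.5 (constant along its height) (area = (8/2)·7.500²·sin(360°/8) = 159.10 mm²); Subtracting the remaining from the first: starting from the 23×12.5 cube (287.50 mm²), the r=6 cylinder at (5.5, 6) partially overlaps it — only the 101.22 mm² overlap (of its 101.82 mm²) is removed, clipping the outline; the r=7.5 cylinder at (-3.5, 9.5) partially overlaps it — only the 8.46 mm² overlap (of its 159.10 mm²) is removed, clipping the outline — area = 177.82 mm²; (rotated 40° about Z; rotation is an isometry so areas/perimeters/island counts are preserved). Checking containment: the cross-section at z = 11.8 is a subset of the cross-section at z = 8.6.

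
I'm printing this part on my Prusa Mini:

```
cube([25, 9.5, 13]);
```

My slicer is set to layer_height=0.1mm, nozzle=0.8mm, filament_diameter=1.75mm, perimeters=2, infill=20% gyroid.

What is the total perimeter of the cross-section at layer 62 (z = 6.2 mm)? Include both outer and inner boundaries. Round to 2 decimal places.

At z = 6.2 mm: the 25×9.5 cube contributes its full rectangle (perimeter 69.00 mm). Overall, the cross-section is a single solid region. Total boundary length (outer) = 69.00 mm.

69.00 mm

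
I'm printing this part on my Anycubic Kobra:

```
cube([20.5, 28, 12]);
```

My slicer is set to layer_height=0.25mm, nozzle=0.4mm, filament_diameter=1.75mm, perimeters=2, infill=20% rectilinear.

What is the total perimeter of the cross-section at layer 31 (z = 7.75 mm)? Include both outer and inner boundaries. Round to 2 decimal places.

97.00 mm

At z = 7.75 mm: the cube is present — its section is the full 20.5×28 rectangle (perimeter 97.00 mm). Overall, the cross-section is a single solid region. Total boundary length (outer) = 97.00 mm.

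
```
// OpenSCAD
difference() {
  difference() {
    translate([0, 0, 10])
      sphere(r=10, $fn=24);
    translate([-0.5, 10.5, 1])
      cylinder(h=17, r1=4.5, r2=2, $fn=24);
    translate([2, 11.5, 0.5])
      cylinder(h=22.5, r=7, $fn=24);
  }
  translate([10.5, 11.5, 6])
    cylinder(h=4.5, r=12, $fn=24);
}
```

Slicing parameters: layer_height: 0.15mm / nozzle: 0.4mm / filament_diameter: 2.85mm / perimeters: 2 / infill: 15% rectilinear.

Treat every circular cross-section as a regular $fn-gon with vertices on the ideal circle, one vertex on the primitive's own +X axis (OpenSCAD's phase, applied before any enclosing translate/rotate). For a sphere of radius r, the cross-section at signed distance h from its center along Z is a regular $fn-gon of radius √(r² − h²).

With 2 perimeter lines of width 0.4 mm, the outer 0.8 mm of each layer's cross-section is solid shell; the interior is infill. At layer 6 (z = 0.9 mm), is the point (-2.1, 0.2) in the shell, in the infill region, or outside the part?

infill

At z = 0.9 mm: the r=10 sphere contributes a regular 24-gon of circumradius √(10²−9.1²) = 4.146; the cone at (-0.5, 10.5) does not reach this height (z outside [1, 18]); the cylinder at (2, 11.5): section is a regular 24-gon, circumradius r=7; Taking the first minus the rest: starting from the r=10 sphere, the r=7 cylinder at (2, 11.5) misses the remaining region (no effect) — 1 connected region; the cylinder at (10.5, 11.5) is not intersected at this z (z outside [6, 10.5]); Subtracting the remaining from the first: none of the subtracted shapes is present at this height, so that combined region is unchanged — 1 connected region. Overall, the cross-section is a single solid region. The nearest boundary edge runs (-4.15, 0.00)→(-4.00, 1.07); distance from the point to it = 2.00 mm. The point is inside the cross-section and 2.00 mm from the nearest boundary — more than the 0.8 mm shell width (2 × 0.4), so it's in the infill interior.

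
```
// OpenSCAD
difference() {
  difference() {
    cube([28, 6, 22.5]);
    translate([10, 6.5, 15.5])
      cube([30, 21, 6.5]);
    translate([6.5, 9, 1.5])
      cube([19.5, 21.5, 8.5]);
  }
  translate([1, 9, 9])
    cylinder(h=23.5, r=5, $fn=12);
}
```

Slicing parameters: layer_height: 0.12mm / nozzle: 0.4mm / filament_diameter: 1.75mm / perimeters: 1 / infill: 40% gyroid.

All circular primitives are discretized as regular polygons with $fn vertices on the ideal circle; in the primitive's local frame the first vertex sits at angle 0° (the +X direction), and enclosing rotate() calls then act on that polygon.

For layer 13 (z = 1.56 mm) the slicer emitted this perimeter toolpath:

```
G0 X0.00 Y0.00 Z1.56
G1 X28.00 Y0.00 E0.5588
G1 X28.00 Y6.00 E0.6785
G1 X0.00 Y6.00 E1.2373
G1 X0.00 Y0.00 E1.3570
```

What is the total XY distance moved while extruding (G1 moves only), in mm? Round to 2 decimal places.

68.00 mm

Sum the Euclidean lengths of each G1 segment: total = 68.00 mm.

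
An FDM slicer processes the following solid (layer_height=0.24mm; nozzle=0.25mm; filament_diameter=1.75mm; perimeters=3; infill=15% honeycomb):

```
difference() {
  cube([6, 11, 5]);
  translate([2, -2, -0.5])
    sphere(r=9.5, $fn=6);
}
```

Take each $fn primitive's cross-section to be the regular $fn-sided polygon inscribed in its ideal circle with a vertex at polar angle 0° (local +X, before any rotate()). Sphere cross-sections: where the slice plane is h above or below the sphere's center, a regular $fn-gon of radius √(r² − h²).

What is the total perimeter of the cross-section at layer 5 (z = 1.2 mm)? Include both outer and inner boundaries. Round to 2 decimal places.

21.81 mm

At z = 1.2 mm: the 6×11 cube contributes its full rectangle (perimeter 34.00 mm); the r=9.5 sphere at (2, -2) contributes a regular 6-gon of circumradius √(9.5²−1.7²) = 9.347 (perimeter = 2·6·9.347·sin(180°/6) = 56.08 mm); Subtracting the remaining from the first: starting from the 6×11 cube, the r=9.5 sphere at (2, -2) partially overlaps it — only the 36.57 mm² overlap (of its 226.97 mm²) is removed, clipping the outline — boundary = 21.81 mm. Overall, the cross-section is a single solid region. Total boundary length (outer) = 21.81 mm.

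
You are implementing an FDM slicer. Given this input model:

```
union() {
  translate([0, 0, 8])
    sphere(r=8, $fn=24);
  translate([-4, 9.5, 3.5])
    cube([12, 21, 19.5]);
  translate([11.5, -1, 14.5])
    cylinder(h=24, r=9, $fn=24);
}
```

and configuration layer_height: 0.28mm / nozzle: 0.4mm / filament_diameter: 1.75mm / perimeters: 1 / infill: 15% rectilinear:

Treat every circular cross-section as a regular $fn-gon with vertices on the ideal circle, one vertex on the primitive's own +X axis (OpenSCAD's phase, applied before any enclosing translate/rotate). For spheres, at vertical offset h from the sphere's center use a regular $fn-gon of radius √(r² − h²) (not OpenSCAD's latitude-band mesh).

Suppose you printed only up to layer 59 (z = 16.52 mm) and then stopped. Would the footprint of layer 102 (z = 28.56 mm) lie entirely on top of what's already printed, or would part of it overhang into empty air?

Compare the two slices. At z = 16.52: the sphere is not intersected at this z (|z−center|=8.520 > r=8); the cube at (-4, 9.5) (footprint 12×21) is included at this height (area 252.00 mm²); the r=9 cylinder at (11.5, -1) contributes a regular 24-gon of circumradius 9 (area = (24/2)·9.000²·sin(360°/24) = 251.57 mm²); Combining (union): the 2 present regions are separate (no shared area or edge), so areas and boundary lengths simply add and each stays a separate island — area = 503.57 mm². At z = 28.56: the sphere is not intersected at this z (|z−center|=20.560 > r=8); the cube at (-4, 9.5) does not reach this height (z outside [3.5, 23]); the r=9 cylinder at (11.5, -1) gives a regular 24-gon of circumradius 9 (constant along its height) (area = (24/2)·9.000²·sin(360°/24) = 251.57 mm²); Combining (union): only the r=9 cylinder at (11.5, -1) is present, so the union is just that shape — area = 251.57 mm². Checking containment: the cross-section at z = 28.56 is a subset of the cross-section at z = 16.52.

entirely on top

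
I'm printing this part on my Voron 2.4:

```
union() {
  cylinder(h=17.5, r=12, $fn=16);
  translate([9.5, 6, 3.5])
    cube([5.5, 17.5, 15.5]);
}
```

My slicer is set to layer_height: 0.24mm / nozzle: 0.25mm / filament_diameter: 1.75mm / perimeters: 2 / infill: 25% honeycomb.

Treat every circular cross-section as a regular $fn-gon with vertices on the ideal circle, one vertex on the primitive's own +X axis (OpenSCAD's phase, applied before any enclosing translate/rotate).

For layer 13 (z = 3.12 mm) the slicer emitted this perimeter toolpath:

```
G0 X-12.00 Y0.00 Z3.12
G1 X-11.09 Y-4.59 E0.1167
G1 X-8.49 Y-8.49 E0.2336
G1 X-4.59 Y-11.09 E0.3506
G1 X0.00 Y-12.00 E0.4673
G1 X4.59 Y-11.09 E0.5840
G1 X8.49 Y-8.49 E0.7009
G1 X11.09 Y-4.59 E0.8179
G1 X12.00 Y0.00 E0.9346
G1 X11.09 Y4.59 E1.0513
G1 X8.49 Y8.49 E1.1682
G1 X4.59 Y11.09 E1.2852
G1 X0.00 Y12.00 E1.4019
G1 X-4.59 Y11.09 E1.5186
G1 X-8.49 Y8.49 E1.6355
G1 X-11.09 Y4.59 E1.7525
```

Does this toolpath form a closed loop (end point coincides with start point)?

Start point (G0): (-12.00, 0.00). End point (last G1): the path does not return to the start — open.

no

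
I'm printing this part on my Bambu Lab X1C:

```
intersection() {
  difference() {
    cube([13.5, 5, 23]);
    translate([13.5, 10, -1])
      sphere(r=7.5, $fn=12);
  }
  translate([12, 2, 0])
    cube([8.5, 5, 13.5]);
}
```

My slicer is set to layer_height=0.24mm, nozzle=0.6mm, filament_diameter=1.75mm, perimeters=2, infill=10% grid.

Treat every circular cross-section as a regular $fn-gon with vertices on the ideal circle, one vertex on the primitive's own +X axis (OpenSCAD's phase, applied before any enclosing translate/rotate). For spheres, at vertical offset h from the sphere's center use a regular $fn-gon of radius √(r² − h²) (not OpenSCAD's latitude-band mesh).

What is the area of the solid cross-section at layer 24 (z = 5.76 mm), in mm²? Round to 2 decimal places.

4.50 mm²

At z = 5.76 mm: the cube (footprint 13.5×5) is included at this height (area 67.50 mm²); the r=7.5 sphere at (13.5, 10) contributes a regular 12-gon of circumradius √(7.5²−6.76²) = 3.248 (area = (12/2)·3.248²·sin(360°/12) = 31.66 mm²); Subtracting the remaining from the first: starting from the 13.5×5 cube (67.50 mm²), the r=7.5 sphere at (13.5, 10) misses the remaining region (no effect) — area = 67.50 mm²; the 8.5×5 cube at (12, 2) contributes its full rectangle (area 42.50 mm²); After intersecting: the 8.5×5 cube at (12, 2) partially overlaps that combined region; clipping to the common part keeps 4.50 mm² — area = 4.50 mm². Overall, the cross-section is a single solid region. Net area = 4.50 mm².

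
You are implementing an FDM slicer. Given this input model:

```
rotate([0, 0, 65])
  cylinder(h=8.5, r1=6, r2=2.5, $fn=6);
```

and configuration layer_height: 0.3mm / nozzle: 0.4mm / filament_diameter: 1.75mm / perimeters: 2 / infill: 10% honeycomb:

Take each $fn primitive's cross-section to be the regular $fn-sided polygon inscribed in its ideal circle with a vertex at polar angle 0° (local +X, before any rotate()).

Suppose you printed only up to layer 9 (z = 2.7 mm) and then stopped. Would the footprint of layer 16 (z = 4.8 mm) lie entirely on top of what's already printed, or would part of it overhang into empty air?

Compare the two slices. At z = 2.7: the cone (r1=6→r2=2.5) has section circumradius 4.888 here — a regular 6-gon (area = (6/2)·4.888²·sin(360°/6) = 62.08 mm²); (whole slice rotated 65° about Z — lengths, areas and connectivity unchanged). At z = 4.8: the cone contributes a regular 6-gon of circumradius 4.024 (interpolated between r1=6 and r2=2.5 at t=0.565) (area = (6/2)·4.024²·sin(360°/6) = 42.06 mm²); (whole slice rotated 65° about Z — lengths, areas and connectivity unchanged). Checking containment: the cross-section at z = 4.8 is a subset of the cross-section at z = 2.7.

entirely on top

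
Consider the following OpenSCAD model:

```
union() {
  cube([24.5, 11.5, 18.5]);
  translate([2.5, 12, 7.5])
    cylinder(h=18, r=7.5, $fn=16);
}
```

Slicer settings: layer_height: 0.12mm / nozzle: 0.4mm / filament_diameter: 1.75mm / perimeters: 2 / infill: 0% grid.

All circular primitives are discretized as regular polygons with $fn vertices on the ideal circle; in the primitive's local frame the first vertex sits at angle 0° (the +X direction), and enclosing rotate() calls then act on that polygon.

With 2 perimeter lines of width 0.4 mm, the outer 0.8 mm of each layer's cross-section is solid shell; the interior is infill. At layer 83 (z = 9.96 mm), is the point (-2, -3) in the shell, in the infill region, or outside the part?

At z = 9.96 mm: the cube (footprint 24.5×11.5) is included at this height; the r=7.5 cylinder at (2.5, 12) gives a regular 16-gon of circumradius 7.5 (constant along its height); Combining (union): the regions partially overlap (shared area 56.21 mm²), so overlapping operands fuse into one piece — 1 connected region. Overall, the cross-section is a single solid region. The nearest boundary edge runs (24.50, 0.00)→(0.00, 0.00); distance from the point to it = 3.61 mm. The point is not inside any of the regions above, so it lies outside the cross-section (3.61 mm from the nearest boundary).

outside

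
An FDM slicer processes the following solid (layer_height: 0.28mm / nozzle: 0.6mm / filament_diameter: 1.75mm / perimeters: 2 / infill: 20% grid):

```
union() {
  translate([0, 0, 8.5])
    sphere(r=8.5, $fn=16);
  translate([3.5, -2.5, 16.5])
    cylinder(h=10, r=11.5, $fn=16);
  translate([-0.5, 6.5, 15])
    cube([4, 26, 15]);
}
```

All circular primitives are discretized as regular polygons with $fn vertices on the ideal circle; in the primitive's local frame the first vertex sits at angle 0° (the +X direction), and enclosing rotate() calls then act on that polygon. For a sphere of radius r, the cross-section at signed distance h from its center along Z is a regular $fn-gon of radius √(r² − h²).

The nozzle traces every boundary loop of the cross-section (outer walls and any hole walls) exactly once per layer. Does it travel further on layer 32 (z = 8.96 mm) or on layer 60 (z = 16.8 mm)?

Layer 32 (z = 8.96): the r=8.5 sphere contributes a regular 16-gon of circumradius √(8.5²−0.46²) = 8.488 (perimeter = 2·16·8.488·sin(180°/16) = 52.99 mm); the cylinder at (3.5, -2.5) is not intersected at this z (z outside [16.5, 26.5]); the cube at (-0.5, 6.5) does not reach this height (z outside [15, 30]); Merging all regions: only the r=8.5 sphere is present, so the union is just that shape — boundary = 52.99 mm. So its perimeter = 52.99 mm. Layer 60 (z = 16.8): the r=8.5 sphere contributes a regular 16-gon of circumradius √(8.5²−8.3²) = 1.833 (perimeter = 2·16·1.833·sin(180°/16) = 11.44 mm); the r=11.5 cylinder at (3.5, -2.5) gives a regular 16-gon of circumradius 11.5 (constant along its height) (perimeter = 2·16·11.500·sin(180°/16) = 71.79 mm); the cube at (-0.5, 6.5) is present — its section is the full 4×26 rectangle (perimeter 60.00 mm); Combining (union): the regions partially overlap (shared area 18.70 mm²), so the edge portions inside another operand are dropped and the merged outline is re-measured after clipping — boundary = 119.51 mm. So its perimeter = 119.51 mm. Layer 60 is larger (119.51 vs 52.99 mm).

layer 60 (z = 16.8 mm)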